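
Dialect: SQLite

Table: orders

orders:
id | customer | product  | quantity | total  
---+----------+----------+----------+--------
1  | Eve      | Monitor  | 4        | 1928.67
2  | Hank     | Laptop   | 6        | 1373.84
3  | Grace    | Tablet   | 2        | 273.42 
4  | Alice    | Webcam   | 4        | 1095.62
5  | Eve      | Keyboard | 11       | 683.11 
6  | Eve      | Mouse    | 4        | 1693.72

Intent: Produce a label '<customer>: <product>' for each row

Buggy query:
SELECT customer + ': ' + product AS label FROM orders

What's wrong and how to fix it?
Bug: SQLite uses || for string concatenation; + coerces text to numbers (yielding 0)

Fix: Use the || operator for string concatenation

Corrected query:
SELECT customer || ': ' || product AS label FROM orders

Result:
label        
-------------
Eve: Monitor 
Hank: Laptop 
Grace: Tablet
Alice: Webcam
Eve: Keyboard
Eve: Mouse   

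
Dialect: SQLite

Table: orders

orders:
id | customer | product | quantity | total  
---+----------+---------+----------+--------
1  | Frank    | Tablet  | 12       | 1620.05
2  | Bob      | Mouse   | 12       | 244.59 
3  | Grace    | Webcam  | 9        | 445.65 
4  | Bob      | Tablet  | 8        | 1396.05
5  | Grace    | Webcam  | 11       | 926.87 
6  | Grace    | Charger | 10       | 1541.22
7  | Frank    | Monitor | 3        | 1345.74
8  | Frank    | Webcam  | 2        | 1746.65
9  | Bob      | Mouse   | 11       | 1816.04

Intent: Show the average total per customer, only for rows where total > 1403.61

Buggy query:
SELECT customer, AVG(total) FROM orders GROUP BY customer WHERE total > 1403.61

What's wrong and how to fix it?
Bug: WHERE cannot follow GROUP BY

Fix: Place WHERE between FROM and GROUP BY

Corrected query:
SELECT customer, AVG(total) FROM orders WHERE total > 1403.61 GROUP BY customer

Result:
customer | AVG(total)
---------+-----------
Bob      | 1816.04   
Frank    | 1683.35   
Grace    | 1541.22   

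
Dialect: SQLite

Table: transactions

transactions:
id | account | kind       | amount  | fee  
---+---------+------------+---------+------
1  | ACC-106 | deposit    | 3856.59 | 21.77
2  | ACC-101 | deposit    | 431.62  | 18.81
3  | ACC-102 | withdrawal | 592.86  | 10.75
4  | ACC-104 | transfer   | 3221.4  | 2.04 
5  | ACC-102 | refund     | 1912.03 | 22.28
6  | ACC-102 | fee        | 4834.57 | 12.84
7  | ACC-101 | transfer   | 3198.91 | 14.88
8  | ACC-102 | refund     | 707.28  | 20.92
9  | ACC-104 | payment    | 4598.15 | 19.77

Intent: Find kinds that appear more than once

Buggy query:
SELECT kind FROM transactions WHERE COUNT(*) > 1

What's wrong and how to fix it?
Bug: COUNT(*) is an aggregate and cannot be used in WHERE

Fix: GROUP BY kind, then filter groups with HAVING COUNT(*) > 1

Corrected query:
SELECT kind FROM transactions GROUP BY kind HAVING COUNT(*) > 1

Result:
kind    
--------
deposit 
refund  
transfer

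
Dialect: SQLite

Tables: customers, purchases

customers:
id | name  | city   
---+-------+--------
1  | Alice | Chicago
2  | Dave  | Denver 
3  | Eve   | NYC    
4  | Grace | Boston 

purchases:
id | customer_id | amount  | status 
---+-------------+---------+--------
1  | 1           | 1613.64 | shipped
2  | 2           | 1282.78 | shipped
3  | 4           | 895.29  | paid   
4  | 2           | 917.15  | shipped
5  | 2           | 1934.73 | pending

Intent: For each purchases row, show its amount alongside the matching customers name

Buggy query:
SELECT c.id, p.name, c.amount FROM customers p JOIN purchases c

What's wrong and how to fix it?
Bug: Missing join condition: each purchases row is matched to all customers rows instead of just its own

Fix: Specify the join condition linking the foreign key to the parent id

Corrected query:
SELECT c.id, p.name, c.amount FROM customers p JOIN purchases c ON c.customer_id = p.id

Result:
id | name  | amount 
---+-------+--------
1  | Alice | 1613.64
2  | Dave  | 1282.78
3  | Grace | 895.29 
4  | Dave  | 917.15 
5  | Dave  | 1934.73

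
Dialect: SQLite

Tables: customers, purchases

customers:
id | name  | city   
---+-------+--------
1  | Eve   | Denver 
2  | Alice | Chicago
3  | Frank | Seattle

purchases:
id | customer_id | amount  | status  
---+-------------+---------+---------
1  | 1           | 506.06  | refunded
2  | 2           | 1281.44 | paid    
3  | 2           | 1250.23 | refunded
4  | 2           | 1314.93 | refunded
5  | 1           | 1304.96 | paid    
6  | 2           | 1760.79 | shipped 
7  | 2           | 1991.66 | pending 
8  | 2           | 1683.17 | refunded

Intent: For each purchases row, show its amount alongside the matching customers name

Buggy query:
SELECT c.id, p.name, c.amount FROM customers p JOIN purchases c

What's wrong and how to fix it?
Bug: JOIN with no ON clause produces a cartesian product; every purchases row pairs with every customers row

Fix: Add ON c.customer_id = p.id to the JOIN

Corrected query:
SELECT c.id, p.name, c.amount FROM customers p JOIN purchases c ON c.customer_id = p.id

Result:
id | name  | amount 
---+-------+--------
1  | Eve   | 506.06 
2  | Alice | 1281.44
3  | Alice | 1250.23
4  | Alice | 1314.93
5  | Eve   | 1304.96
6  | Alice | 1760.79
7  | Alice | 1991.66
8  | Alice | 1683.17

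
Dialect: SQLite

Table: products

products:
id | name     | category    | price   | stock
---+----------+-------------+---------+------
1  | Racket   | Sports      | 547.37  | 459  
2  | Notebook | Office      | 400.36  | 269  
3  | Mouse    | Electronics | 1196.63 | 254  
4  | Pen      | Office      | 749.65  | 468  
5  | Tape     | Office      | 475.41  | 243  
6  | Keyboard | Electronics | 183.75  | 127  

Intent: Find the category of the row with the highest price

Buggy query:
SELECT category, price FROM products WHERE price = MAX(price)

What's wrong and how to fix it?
Bug: MAX(price) is an aggregate and cannot be used directly in WHERE

Fix: Use a subquery: WHERE price = (SELECT MAX(price) FROM products)

Corrected query:
SELECT category, price FROM products WHERE price = (SELECT MAX(price) FROM products)

Result:
category    | price  
------------+--------
Electronics | 1196.63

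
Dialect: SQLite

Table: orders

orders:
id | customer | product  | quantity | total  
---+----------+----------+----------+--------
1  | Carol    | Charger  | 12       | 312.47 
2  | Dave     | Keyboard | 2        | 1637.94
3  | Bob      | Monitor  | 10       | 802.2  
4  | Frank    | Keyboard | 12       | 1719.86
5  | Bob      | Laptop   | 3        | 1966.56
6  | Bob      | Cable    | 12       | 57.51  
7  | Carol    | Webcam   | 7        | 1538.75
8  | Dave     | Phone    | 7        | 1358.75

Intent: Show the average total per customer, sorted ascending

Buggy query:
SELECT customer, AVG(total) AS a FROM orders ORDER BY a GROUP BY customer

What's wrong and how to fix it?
Bug: ORDER BY appears before GROUP BY; SQL clause order requires GROUP BY first

Fix: Move ORDER BY to the end, after GROUP BY

Corrected query:
SELECT customer, AVG(total) AS a FROM orders GROUP BY customer ORDER BY a

Result:
customer | a       
---------+---------
Carol    | 925.61  
Bob      | 942.09  
Dave     | 1498.345
Frank    | 1719.86 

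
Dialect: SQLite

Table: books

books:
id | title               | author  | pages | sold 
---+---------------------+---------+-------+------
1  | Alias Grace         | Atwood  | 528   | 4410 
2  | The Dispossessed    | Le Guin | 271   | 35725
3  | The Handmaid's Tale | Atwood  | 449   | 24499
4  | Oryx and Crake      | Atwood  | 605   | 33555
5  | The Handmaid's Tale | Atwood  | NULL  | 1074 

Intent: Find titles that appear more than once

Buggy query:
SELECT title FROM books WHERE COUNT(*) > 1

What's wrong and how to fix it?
Bug: WHERE can't reference COUNT(*); aggregates are computed after WHERE

Fix: GROUP BY title, then filter groups with HAVING COUNT(*) > 1

Corrected query:
SELECT title FROM books GROUP BY title HAVING COUNT(*) > 1

Result:
title              
-------------------
The Handmaid's Tale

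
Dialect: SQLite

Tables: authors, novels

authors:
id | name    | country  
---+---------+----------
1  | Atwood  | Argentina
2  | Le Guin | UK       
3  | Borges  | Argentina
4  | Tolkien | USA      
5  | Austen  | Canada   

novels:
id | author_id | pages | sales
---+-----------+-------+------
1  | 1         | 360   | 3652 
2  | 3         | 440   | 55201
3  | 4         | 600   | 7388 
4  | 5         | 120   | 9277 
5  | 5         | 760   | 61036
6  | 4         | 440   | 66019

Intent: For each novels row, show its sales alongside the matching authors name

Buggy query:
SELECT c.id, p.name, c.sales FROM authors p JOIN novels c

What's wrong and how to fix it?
Bug: JOIN with no ON clause produces a cartesian product; every novels row pairs with every authors row

Fix: Specify the join condition linking the foreign key to the parent id

Corrected query:
SELECT c.id, p.name, c.sales FROM authors p JOIN novels c ON c.author_id = p.id

Result:
id | name    | sales
---+---------+------
1  | Atwood  | 3652 
2  | Borges  | 55201
3  | Tolkien | 7388 
4  | Austen  | 9277 
5  | Austen  | 61036
6  | Tolkien | 66019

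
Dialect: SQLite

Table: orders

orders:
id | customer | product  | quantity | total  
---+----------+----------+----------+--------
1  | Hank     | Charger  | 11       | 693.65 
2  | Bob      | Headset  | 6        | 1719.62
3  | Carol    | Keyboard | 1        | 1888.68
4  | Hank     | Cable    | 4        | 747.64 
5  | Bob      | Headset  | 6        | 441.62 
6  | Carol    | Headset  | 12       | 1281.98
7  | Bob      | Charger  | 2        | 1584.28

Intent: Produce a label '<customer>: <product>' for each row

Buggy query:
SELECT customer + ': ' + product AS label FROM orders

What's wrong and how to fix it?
Bug: '+' is numeric addition; on text columns SQLite converts them to 0 instead of concatenating

Fix: Replace + with || to concatenate text

Corrected query:
SELECT customer || ': ' || product AS label FROM orders

Result:
label          
---------------
Hank: Charger  
Bob: Headset   
Carol: Keyboard
Hank: Cable    
Bob: Headset   
Carol: Headset 
Bob: Charger   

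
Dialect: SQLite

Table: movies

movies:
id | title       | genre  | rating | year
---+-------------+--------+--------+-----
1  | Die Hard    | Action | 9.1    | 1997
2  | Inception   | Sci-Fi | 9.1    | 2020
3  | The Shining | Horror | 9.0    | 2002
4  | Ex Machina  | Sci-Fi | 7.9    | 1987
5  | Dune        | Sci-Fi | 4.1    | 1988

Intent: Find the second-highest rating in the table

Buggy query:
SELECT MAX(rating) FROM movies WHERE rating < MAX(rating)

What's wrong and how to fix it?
Bug: The inner MAX is an aggregate inside WHERE, which is not allowed

Fix: Put the inner MAX in a scalar subquery

Corrected query:
SELECT MAX(rating) FROM movies WHERE rating < (SELECT MAX(rating) FROM movies)

Result:
MAX(rating)
-----------
9          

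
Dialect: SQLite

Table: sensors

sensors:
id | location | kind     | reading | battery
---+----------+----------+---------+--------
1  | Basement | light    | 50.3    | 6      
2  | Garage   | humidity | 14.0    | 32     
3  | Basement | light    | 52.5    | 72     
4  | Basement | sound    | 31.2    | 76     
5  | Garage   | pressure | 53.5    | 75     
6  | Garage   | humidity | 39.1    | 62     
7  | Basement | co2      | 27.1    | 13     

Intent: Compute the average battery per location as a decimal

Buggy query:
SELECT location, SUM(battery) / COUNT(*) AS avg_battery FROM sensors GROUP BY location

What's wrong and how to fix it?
Bug: Both operands are integers, so '/' performs integer division and truncates

Fix: Multiply by 1.0 (or CAST to REAL) to force floating-point division

Corrected query:
SELECT location, SUM(battery) * 1.0 / COUNT(*) AS avg_battery FROM sensors GROUP BY location

Result:
location | avg_battery
---------+------------
Basement | 41.75      
Garage   | 56.333333  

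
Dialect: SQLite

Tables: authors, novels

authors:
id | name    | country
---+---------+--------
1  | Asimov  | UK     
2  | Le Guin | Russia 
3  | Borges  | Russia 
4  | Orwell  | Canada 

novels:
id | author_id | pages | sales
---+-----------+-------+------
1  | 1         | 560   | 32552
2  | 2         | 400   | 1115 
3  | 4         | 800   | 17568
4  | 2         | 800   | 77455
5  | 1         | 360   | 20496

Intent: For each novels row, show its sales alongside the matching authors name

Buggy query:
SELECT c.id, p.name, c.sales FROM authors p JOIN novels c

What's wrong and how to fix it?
Bug: JOIN with no ON clause produces a cartesian product; every novels row pairs with every authors row

Fix: Add ON c.author_id = p.id to the JOIN

Corrected query:
SELECT c.id, p.name, c.sales FROM authors p JOIN novels c ON c.author_id = p.id

Result:
id | name    | sales
---+---------+------
1  | Asimov  | 32552
2  | Le Guin | 1115 
3  | Orwell  | 17568
4  | Le Guin | 77455
5  | Asimov  | 20496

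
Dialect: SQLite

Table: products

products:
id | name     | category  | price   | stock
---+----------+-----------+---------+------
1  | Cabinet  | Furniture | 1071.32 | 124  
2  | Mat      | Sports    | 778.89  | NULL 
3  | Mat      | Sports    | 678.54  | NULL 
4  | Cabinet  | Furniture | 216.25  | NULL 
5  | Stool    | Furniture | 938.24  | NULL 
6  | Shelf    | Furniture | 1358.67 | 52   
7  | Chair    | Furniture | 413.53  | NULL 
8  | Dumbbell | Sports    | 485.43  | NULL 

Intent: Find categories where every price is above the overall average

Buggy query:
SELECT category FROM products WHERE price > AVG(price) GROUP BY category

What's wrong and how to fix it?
Bug: WHERE evaluates per row before aggregation, so AVG() is unavailable

Fix: Use a subquery for AVG and a HAVING MIN(...) filter so the condition holds for every row in the group

Corrected query:
SELECT category FROM products GROUP BY category HAVING MIN(price) > (SELECT AVG(price) FROM products)

Result:
(no rows)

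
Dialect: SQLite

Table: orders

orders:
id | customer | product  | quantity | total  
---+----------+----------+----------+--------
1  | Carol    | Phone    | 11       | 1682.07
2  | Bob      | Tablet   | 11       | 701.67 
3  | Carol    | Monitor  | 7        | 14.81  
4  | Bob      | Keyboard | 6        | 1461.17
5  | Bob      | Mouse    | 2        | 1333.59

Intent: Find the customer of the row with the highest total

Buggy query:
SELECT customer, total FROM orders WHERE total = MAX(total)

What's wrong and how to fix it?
Bug: MAX(total) is an aggregate and cannot be used directly in WHERE

Fix: Wrap MAX in a scalar subquery so WHERE compares against a single value

Corrected query:
SELECT customer, total FROM orders WHERE total = (SELECT MAX(total) FROM orders)

Result:
customer | total  
---------+--------
Carol    | 1682.07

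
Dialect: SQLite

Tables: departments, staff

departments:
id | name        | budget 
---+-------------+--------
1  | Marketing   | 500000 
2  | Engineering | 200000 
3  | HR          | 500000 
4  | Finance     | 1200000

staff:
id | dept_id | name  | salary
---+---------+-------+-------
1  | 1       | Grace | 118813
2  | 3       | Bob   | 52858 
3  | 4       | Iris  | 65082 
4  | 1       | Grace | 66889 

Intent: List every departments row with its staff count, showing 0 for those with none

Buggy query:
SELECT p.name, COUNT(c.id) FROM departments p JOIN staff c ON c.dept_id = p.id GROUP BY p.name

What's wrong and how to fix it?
Bug: INNER JOIN drops departments rows that have no matching staff rows

Fix: Switch to LEFT JOIN to retain unmatched parent rows

Corrected query:
SELECT p.name, COUNT(c.id) FROM departments p LEFT JOIN staff c ON c.dept_id = p.id GROUP BY p.name

Result:
name        | COUNT(c.id)
------------+------------
Engineering | 0          
Finance     | 1          
HR          | 1          
Marketing   | 2          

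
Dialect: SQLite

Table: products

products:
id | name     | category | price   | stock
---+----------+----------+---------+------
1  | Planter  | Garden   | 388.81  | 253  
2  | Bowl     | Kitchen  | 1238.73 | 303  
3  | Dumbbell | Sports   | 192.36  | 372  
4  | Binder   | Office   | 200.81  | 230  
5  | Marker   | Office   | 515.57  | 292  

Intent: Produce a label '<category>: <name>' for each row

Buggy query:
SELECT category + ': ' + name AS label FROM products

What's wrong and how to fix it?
Bug: SQLite uses || for string concatenation; + coerces text to numbers (yielding 0)

Fix: Replace + with || to concatenate text

Corrected query:
SELECT category || ': ' || name AS label FROM products

Result:
label           
----------------
Garden: Planter 
Kitchen: Bowl   
Sports: Dumbbell
Office: Binder  
Office: Marker  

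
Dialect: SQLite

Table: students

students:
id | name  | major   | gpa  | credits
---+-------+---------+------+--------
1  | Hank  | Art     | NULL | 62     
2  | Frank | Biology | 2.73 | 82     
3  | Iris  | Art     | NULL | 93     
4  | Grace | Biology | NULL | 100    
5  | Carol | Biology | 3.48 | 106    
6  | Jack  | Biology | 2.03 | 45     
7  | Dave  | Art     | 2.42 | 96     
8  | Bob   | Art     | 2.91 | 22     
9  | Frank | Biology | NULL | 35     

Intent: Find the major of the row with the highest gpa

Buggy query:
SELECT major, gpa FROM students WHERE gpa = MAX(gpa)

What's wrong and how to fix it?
Bug: MAX(gpa) is an aggregate and cannot be used directly in WHERE

Fix: Wrap MAX in a scalar subquery so WHERE compares against a single value

Corrected query:
SELECT major, gpa FROM students WHERE gpa = (SELECT MAX(gpa) FROM students)

Result:
major   | gpa 
--------+-----
Biology | 3.48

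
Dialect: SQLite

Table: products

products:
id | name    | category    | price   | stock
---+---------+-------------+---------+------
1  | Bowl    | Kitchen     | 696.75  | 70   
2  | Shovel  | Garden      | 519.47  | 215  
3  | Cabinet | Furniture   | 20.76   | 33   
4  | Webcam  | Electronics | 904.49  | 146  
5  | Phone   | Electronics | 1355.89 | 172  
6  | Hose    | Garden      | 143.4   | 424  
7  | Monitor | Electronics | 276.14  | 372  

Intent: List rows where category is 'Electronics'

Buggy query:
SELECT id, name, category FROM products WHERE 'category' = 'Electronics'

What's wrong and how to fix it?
Bug: 'category' in single quotes is a string literal, not the column; the comparison is literal-vs-literal and never true

Fix: Remove the quotes around the column name (or use double quotes for an identifier)

Corrected query:
SELECT id, name, category FROM products WHERE category = 'Electronics'

Result:
id | name    | category   
---+---------+------------
4  | Webcam  | Electronics
5  | Phone   | Electronics
7  | Monitor | Electronics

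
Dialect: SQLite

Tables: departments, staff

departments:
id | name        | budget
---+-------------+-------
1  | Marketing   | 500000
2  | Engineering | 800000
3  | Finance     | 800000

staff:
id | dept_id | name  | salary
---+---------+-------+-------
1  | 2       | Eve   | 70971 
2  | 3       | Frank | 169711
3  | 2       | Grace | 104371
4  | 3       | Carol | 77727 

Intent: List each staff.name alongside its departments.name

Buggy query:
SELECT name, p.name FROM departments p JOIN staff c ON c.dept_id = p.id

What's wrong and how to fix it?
Bug: Both tables have a 'name' column; the unqualified reference is ambiguous

Fix: Prefix ambiguous columns with the table alias

Corrected query:
SELECT c.name, p.name FROM departments p JOIN staff c ON c.dept_id = p.id

Result:
name  | name       
------+------------
Eve   | Engineering
Frank | Finance    
Grace | Engineering
Carol | Finance    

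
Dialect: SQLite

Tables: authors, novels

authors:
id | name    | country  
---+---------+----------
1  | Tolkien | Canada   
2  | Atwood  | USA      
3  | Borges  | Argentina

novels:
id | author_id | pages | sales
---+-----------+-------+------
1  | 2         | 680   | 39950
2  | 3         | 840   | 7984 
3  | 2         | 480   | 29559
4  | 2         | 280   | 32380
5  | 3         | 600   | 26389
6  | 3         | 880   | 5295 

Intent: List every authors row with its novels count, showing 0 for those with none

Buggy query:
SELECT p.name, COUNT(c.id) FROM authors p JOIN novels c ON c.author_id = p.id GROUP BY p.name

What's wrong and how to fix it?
Bug: An inner join excludes parents with zero children

Fix: Use LEFT JOIN so parents without children still appear (COUNT(c.id) gives 0)

Corrected query:
SELECT p.name, COUNT(c.id) FROM authors p LEFT JOIN novels c ON c.author_id = p.id GROUP BY p.name

Result:
name    | COUNT(c.id)
--------+------------
Atwood  | 3          
Borges  | 3          
Tolkien | 0          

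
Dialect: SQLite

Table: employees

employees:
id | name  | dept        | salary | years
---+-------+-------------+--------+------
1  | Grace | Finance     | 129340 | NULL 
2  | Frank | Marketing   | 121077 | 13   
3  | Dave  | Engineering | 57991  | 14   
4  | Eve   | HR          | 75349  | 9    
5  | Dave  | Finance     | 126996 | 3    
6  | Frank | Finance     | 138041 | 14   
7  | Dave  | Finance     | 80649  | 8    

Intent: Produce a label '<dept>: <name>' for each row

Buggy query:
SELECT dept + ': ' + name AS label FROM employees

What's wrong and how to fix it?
Bug: SQLite uses || for string concatenation; + coerces text to numbers (yielding 0)

Fix: Replace + with || to concatenate text

Corrected query:
SELECT dept || ': ' || name AS label FROM employees

Result:
label            
-----------------
Finance: Grace   
Marketing: Frank 
Engineering: Dave
HR: Eve          
Finance: Dave    
Finance: Frank   
Finance: Dave    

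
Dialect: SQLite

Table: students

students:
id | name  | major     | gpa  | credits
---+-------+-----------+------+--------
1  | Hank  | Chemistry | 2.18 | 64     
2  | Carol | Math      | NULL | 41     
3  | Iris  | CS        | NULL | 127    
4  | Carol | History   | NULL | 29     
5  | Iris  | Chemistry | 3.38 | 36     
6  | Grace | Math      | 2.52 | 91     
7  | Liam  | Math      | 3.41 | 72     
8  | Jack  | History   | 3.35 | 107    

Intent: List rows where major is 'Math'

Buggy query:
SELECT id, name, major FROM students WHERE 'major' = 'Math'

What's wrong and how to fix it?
Bug: Single quotes denote string literals in SQL; the column name is being compared as a constant string

Fix: Remove the quotes around the column name (or use double quotes for an identifier)

Corrected query:
SELECT id, name, major FROM students WHERE major = 'Math'

Result:
id | name  | major
---+-------+------
2  | Carol | Math 
6  | Grace | Math 
7  | Liam  | Math 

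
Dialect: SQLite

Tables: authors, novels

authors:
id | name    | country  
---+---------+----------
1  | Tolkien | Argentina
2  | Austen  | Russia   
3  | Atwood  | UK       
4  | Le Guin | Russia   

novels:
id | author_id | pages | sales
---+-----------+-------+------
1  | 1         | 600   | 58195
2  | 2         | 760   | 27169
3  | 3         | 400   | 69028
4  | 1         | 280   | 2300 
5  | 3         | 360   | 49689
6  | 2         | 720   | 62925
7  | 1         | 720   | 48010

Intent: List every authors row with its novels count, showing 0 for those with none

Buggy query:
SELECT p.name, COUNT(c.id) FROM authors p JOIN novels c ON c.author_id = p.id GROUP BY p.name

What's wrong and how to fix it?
Bug: An inner join excludes parents with zero children

Fix: Use LEFT JOIN so parents without children still appear (COUNT(c.id) gives 0)

Corrected query:
SELECT p.name, COUNT(c.id) FROM authors p LEFT JOIN novels c ON c.author_id = p.id GROUP BY p.name

Result:
name    | COUNT(c.id)
--------+------------
Atwood  | 2          
Austen  | 2          
Le Guin | 0          
Tolkien | 3          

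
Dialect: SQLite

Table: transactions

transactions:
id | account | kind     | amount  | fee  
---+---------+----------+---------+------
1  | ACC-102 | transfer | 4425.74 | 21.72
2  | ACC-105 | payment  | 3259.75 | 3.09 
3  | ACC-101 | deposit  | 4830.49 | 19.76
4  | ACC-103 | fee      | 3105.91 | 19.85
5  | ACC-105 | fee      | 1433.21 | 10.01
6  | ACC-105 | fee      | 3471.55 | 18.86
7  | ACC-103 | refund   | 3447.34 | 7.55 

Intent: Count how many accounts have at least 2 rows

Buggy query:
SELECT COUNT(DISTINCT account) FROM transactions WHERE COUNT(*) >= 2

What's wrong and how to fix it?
Bug: WHERE filters individual rows, not groups, so a group-level COUNT is invalid there

Fix: Group first with HAVING COUNT(*) >= 2, then COUNT the resulting groups

Corrected query:
SELECT COUNT(*) FROM (SELECT account FROM transactions GROUP BY account HAVING COUNT(*) >= 2)

Result:
COUNT(*)
--------
2       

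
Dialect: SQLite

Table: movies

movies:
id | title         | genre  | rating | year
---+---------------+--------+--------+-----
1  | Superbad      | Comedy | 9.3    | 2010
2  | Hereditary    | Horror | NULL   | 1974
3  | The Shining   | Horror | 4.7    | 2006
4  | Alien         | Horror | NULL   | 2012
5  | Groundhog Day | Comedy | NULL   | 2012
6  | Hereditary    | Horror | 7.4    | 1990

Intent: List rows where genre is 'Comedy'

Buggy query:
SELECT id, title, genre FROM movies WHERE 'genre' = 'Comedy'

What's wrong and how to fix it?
Bug: Single quotes denote string literals in SQL; the column name is being compared as a constant string

Fix: Reference the column as genre without single quotes

Corrected query:
SELECT id, title, genre FROM movies WHERE genre = 'Comedy'

Result:
id | title         | genre 
---+---------------+-------
1  | Superbad      | Comedy
5  | Groundhog Day | Comedy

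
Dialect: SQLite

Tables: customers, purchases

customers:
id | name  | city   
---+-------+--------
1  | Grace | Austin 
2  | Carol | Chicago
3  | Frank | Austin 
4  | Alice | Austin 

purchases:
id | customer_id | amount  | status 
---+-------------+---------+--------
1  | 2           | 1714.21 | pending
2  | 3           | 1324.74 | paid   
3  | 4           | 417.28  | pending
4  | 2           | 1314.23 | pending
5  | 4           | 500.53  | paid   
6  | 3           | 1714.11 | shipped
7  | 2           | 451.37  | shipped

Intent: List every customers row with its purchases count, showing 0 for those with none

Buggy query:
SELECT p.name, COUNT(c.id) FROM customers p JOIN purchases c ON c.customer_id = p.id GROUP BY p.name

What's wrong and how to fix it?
Bug: An inner join excludes parents with zero children

Fix: Use LEFT JOIN so parents without children still appear (COUNT(c.id) gives 0)

Corrected query:
SELECT p.name, COUNT(c.id) FROM customers p LEFT JOIN purchases c ON c.customer_id = p.id GROUP BY p.name

Result:
name  | COUNT(c.id)
------+------------
Alice | 2          
Carol | 3          
Frank | 2          
Grace | 0          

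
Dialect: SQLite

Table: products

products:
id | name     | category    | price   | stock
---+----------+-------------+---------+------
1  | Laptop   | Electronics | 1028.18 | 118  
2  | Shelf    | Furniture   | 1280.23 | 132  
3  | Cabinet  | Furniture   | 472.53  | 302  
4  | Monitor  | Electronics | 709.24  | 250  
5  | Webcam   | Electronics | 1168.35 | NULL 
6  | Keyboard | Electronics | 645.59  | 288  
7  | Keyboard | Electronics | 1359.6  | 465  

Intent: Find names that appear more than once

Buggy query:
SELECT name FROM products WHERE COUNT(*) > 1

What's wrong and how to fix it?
Bug: WHERE can't reference COUNT(*); aggregates are computed after WHERE

Fix: GROUP BY name, then filter groups with HAVING COUNT(*) > 1

Corrected query:
SELECT name FROM products GROUP BY name HAVING COUNT(*) > 1

Result:
name    
--------
Keyboard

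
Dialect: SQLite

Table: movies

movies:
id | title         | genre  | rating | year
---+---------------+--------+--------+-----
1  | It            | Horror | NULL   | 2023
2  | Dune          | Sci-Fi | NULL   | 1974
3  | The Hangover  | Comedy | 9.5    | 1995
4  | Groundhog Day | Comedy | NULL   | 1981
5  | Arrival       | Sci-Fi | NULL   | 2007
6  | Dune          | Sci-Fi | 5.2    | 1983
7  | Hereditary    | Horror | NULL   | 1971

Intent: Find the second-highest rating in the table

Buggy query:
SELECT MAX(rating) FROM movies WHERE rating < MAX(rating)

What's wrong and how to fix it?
Bug: MAX(rating) on the right of the comparison is an aggregate-in-WHERE error

Fix: Compute the overall MAX in a subquery, then take MAX of rows below it

Corrected query:
SELECT MAX(rating) FROM movies WHERE rating < (SELECT MAX(rating) FROM movies)

Result:
MAX(rating)
-----------
5.2        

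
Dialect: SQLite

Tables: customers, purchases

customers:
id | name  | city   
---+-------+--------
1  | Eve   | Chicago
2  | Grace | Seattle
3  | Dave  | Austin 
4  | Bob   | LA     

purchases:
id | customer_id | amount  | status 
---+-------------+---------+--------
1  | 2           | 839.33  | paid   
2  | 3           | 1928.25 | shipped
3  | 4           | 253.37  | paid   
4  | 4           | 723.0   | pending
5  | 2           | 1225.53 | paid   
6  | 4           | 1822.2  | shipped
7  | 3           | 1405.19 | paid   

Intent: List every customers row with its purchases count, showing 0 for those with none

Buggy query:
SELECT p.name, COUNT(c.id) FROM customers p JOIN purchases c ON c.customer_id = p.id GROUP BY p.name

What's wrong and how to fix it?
Bug: INNER JOIN drops customers rows that have no matching purchases rows

Fix: Switch to LEFT JOIN to retain unmatched parent rows

Corrected query:
SELECT p.name, COUNT(c.id) FROM customers p LEFT JOIN purchases c ON c.customer_id = p.id GROUP BY p.name

Result:
name  | COUNT(c.id)
------+------------
Bob   | 3          
Dave  | 2          
Eve   | 0          
Grace | 2          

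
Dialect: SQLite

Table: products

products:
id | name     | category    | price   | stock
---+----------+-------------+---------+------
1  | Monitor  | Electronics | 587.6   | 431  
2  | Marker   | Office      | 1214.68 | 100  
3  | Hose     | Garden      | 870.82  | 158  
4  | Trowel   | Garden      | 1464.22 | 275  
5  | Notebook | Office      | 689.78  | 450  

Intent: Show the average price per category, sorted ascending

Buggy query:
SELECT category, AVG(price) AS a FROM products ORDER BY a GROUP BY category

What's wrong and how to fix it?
Bug: ORDER BY appears before GROUP BY; SQL clause order requires GROUP BY first

Fix: Reorder: SELECT … FROM … GROUP BY … ORDER BY …

Corrected query:
SELECT category, AVG(price) AS a FROM products GROUP BY category ORDER BY a

Result:
category    | a      
------------+--------
Electronics | 587.6  
Office      | 952.23 
Garden      | 1167.52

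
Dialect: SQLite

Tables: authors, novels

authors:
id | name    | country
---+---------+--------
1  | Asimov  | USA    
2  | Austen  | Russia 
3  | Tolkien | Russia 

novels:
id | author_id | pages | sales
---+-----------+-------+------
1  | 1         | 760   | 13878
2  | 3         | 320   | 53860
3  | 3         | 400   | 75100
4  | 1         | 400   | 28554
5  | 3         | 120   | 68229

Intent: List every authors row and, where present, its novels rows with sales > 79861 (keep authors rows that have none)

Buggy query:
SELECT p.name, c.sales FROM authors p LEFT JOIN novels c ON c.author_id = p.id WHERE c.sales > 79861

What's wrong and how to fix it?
Bug: A WHERE condition on the right-hand table after LEFT JOIN drops unmatched parents

Fix: Move the right-table condition into the ON clause so unmatched parents are kept

Corrected query:
SELECT p.name, c.sales FROM authors p LEFT JOIN novels c ON c.author_id = p.id AND c.sales > 79861

Result:
name    | sales
--------+------
Asimov  | NULL 
Austen  | NULL 
Tolkien | NULL 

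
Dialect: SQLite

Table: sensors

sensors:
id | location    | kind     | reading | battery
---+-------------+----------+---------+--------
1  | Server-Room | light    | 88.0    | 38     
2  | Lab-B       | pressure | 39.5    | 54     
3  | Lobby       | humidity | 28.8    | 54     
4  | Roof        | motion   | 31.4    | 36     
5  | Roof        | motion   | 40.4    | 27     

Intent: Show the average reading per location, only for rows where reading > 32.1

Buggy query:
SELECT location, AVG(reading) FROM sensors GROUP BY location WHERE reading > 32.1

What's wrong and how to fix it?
Bug: Row-level WHERE must come before GROUP BY in the clause order

Fix: Move the WHERE clause before GROUP BY

Corrected query:
SELECT location, AVG(reading) FROM sensors WHERE reading > 32.1 GROUP BY location

Result:
location    | AVG(reading)
------------+-------------
Lab-B       | 39.5        
Roof        | 40.4        
Server-Room | 88          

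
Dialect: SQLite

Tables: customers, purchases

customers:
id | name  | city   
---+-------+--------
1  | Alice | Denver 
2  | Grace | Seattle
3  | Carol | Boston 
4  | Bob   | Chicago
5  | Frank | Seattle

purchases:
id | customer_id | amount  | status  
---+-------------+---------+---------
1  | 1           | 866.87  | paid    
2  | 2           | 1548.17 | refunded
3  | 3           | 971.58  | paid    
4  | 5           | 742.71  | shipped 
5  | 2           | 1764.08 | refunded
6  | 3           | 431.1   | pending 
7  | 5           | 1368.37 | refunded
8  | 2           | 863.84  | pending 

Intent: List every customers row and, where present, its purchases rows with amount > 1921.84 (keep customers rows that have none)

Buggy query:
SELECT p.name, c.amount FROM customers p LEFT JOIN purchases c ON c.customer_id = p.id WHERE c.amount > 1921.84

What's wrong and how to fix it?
Bug: A WHERE condition on the right-hand table after LEFT JOIN drops unmatched parents

Fix: Put 'c.amount > 1921.84' in the JOIN's ON clause instead of WHERE

Corrected query:
SELECT p.name, c.amount FROM customers p LEFT JOIN purchases c ON c.customer_id = p.id AND c.amount > 1921.84

Result:
name  | amount
------+-------
Alice | NULL  
Grace | NULL  
Carol | NULL  
Bob   | NULL  
Frank | NULL  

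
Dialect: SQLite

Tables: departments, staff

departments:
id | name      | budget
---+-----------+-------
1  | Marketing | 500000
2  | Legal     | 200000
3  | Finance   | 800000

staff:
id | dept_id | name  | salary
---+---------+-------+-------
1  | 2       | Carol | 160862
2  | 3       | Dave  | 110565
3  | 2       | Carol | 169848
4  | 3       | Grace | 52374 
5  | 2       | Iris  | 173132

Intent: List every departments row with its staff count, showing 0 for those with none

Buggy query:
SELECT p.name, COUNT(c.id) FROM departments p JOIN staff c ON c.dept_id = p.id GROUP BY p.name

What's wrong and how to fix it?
Bug: An inner join excludes parents with zero children

Fix: Switch to LEFT JOIN to retain unmatched parent rows

Corrected query:
SELECT p.name, COUNT(c.id) FROM departments p LEFT JOIN staff c ON c.dept_id = p.id GROUP BY p.name

Result:
name      | COUNT(c.id)
----------+------------
Finance   | 2          
Legal     | 3          
Marketing | 0          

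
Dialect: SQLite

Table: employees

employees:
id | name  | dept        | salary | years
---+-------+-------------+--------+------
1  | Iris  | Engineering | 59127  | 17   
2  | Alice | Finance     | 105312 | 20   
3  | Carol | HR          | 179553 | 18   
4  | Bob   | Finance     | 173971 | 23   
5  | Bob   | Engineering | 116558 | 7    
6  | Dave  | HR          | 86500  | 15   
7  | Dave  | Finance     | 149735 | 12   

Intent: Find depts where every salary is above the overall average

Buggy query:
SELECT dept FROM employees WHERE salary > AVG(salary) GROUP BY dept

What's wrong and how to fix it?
Bug: AVG() is an aggregate; it can't sit directly in WHERE

Fix: Compute the overall average in a scalar subquery and compare each group's MIN against it in HAVING

Corrected query:
SELECT dept FROM employees GROUP BY dept HAVING MIN(salary) > (SELECT AVG(salary) FROM employees)

Result:
(no rows)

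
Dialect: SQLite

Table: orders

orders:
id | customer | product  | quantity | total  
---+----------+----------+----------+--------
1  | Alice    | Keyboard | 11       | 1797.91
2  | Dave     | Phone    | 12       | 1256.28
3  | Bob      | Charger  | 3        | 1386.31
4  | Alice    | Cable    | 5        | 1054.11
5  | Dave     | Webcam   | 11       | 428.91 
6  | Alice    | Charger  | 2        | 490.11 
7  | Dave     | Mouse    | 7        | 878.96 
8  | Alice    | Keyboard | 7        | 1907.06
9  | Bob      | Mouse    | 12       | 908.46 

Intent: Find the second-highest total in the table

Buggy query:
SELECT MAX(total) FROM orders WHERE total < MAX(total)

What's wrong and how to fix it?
Bug: The inner MAX is an aggregate inside WHERE, which is not allowed

Fix: Compute the overall MAX in a subquery, then take MAX of rows below it

Corrected query:
SELECT MAX(total) FROM orders WHERE total < (SELECT MAX(total) FROM orders)

Result:
MAX(total)
----------
1797.91   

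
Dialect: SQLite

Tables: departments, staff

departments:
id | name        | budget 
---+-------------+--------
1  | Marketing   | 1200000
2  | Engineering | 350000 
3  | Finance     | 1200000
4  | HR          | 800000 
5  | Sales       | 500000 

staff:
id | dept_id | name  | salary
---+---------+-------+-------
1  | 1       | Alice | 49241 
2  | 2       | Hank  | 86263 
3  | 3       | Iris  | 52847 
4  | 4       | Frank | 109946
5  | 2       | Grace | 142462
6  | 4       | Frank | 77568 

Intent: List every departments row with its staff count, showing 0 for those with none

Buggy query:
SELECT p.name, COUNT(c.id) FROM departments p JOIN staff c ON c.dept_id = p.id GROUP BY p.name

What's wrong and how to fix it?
Bug: An inner join excludes parents with zero children

Fix: Use LEFT JOIN so parents without children still appear (COUNT(c.id) gives 0)

Corrected query:
SELECT p.name, COUNT(c.id) FROM departments p LEFT JOIN staff c ON c.dept_id = p.id GROUP BY p.name

Result:
name        | COUNT(c.id)
------------+------------
Engineering | 2          
Finance     | 1          
HR          | 2          
Marketing   | 1          
Sales       | 0          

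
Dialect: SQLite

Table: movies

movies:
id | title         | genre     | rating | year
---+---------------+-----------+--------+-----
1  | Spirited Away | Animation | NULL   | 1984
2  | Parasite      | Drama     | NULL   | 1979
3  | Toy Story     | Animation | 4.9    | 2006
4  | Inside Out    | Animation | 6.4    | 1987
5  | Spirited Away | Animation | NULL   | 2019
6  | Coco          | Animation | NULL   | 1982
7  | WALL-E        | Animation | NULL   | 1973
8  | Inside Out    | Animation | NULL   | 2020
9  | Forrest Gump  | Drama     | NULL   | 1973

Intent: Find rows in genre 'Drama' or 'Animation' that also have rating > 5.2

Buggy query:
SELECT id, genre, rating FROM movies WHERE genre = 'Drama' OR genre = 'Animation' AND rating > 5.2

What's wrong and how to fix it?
Bug: AND binds tighter than OR, so this parses as genre = 'Drama' OR (genre = 'Animation' AND rating > 5.2)

Fix: Group the OR with parentheses (or use IN), then AND the threshold

Corrected query:
SELECT id, genre, rating FROM movies WHERE (genre = 'Drama' OR genre = 'Animation') AND rating > 5.2

Result:
id | genre     | rating
---+-----------+-------
4  | Animation | 6.4   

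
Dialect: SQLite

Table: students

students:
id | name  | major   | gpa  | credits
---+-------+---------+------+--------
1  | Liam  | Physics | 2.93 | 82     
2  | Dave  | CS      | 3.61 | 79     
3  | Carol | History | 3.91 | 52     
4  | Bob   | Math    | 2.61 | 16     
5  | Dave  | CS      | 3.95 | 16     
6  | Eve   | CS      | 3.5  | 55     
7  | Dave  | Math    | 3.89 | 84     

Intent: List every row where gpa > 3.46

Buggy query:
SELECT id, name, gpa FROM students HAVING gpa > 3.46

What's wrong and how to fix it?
Bug: This is a non-aggregate query (no GROUP BY, no aggregates), so in SQLite the HAVING clause is invalid here; a row-level condition belongs in WHERE

Fix: Replace HAVING with WHERE since the condition applies to individual rows

Corrected query:
SELECT id, name, gpa FROM students WHERE gpa > 3.46

Result:
id | name  | gpa 
---+-------+-----
2  | Dave  | 3.61
3  | Carol | 3.91
5  | Dave  | 3.95
6  | Eve   | 3.5 
7  | Dave  | 3.89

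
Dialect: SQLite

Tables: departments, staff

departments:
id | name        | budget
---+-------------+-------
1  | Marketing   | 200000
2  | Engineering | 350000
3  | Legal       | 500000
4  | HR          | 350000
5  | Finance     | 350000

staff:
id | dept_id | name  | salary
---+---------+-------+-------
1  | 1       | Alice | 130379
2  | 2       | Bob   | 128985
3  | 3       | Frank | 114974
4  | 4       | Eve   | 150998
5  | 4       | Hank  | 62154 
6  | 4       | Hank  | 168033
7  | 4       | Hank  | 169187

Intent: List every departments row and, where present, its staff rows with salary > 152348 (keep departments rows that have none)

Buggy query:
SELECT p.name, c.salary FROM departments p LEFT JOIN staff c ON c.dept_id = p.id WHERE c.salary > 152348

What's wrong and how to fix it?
Bug: Filtering c.salary in WHERE discards the NULL rows produced by LEFT JOIN, turning it into an inner join

Fix: Move the right-table condition into the ON clause so unmatched parents are kept

Corrected query:
SELECT p.name, c.salary FROM departments p LEFT JOIN staff c ON c.dept_id = p.id AND c.salary > 152348

Result:
name        | salary
------------+-------
Marketing   | NULL  
Engineering | NULL  
Legal       | NULL  
HR          | 168033
HR          | 169187
Finance     | NULL  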